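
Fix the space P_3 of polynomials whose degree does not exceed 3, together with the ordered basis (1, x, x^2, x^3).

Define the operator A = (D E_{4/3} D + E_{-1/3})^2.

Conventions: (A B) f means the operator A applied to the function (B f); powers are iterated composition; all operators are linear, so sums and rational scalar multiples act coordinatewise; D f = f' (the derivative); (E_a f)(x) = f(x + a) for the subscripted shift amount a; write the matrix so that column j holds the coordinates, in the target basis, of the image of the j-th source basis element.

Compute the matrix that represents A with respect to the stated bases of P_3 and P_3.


the matrix is [[1, -2/3, 40/9, 316/27]; [0, 1, -4/3, 40/3]; [0, 0, 1, -2]; [0, 0, 0, 1]] (rows listed top to bottom)

image of 1: 1
image of x: x - 2/3
image of x^2: x^2 - (4/3)x + 40/9
image of x^3: x^3 - 2x^2 + (40/3)x + 316/27
each image's coordinates form column j of the matrix


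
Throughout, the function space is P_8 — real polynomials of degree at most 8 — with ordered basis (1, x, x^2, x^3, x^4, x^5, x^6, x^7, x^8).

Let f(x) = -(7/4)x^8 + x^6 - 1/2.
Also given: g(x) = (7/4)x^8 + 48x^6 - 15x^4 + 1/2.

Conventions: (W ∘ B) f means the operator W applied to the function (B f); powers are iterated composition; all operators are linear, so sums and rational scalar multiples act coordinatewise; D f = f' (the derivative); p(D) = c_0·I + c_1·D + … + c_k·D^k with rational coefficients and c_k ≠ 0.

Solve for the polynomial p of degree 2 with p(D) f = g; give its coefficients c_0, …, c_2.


c_0 = -1, c_1 = 0, c_2 = -1/2

D^0 f = -(7/4)x^8 + x^6 - 1/2
D^1 f = -14x^7 + 6x^5
D^2 f = -98x^6 + 30x^4
matching coefficients of g against c_0 f + c_1 Df + … from the top degree down determines the c_i
solution: c_0 = -1, c_1 = 0, c_2 = -1/2


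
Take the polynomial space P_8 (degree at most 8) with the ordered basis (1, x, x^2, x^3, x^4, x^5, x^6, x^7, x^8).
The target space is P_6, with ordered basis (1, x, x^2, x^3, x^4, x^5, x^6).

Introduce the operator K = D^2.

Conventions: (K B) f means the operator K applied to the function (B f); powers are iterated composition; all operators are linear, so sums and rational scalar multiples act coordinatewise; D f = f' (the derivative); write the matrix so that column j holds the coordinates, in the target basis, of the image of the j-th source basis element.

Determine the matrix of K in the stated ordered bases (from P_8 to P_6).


the matrix is [[0, 0, 2, 0, 0, 0, 0, 0, 0]; [0, 0, 0, 6, 0, 0, 0, 0, 0]; [0, 0, 0, 0, 12, 0, 0, 0, 0]; [0, 0, 0, 0, 0, 20, 0, 0, 0]; [0, 0, 0, 0, 0, 0, 30, 0, 0]; [0, 0, 0, 0, 0, 0, 0, 42, 0]; [0, 0, 0, 0, 0, 0, 0, 0, 56]] (rows listed top to bottom)

image of 1: 0
image of x: 0
image of x^2: 2
image of x^3: 6x
image of x^4: 12x^2
image of x^5: 20x^3
image of x^6: 30x^4
image of x^7: 42x^5
image of x^8: 56x^6
each image's coordinates form column j of the matrix


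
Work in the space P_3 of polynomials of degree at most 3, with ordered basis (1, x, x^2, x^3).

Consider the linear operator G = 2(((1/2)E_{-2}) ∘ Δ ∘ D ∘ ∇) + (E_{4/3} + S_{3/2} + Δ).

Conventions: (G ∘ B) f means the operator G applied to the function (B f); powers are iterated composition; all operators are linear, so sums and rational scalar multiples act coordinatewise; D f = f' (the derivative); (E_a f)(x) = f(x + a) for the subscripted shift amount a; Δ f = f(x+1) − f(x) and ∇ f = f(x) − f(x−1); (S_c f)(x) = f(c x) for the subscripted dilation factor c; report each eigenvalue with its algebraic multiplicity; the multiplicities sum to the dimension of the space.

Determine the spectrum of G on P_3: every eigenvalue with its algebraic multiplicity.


image of 1: 2
image of x: (5/2)x + 7/3
image of x^2: (13/4)x^2 + (14/3)x + 25/9
image of x^3: (35/8)x^3 + 7x^2 + (25/3)x + 253/27
the matrix is upper triangular; its diagonal is (2, 5/2, 13/4, 35/8)
for a triangular matrix the eigenvalues are the diagonal entries, with algebraic multiplicity their repetition count

λ = 2 (multiplicity 1), λ = 5/2 (multiplicity 1), λ = 13/4 (multiplicity 1), λ = 35/8 (multiplicity 1)


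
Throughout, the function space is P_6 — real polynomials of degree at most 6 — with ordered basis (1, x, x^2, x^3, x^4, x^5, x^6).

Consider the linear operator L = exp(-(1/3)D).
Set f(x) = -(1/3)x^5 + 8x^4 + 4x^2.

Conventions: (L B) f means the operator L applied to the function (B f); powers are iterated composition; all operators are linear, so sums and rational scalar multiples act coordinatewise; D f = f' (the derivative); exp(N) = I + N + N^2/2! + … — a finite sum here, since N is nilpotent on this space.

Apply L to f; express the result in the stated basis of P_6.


order-1 term: (5/9)x^4 - (32/3)x^3 - (8/3)x
order-2 term: -(10/27)x^3 + (16/3)x^2 + 4/9
order-3 term: (10/81)x^2 - (32/27)x
order-4 term: -(5/243)x + 8/81
order-5 term: 1/729
the series for exp(-(1/3)D) f terminates at order 5
exp(-(1/3)D) f = -(1/3)x^5 + (77/9)x^4 - (298/27)x^3 + (766/81)x^2 - (941/243)x + 397/729

the image equals g(x) = -(1/3)x^5 + (77/9)x^4 - (298/27)x^3 + (766/81)x^2 - (941/243)x + 397/729


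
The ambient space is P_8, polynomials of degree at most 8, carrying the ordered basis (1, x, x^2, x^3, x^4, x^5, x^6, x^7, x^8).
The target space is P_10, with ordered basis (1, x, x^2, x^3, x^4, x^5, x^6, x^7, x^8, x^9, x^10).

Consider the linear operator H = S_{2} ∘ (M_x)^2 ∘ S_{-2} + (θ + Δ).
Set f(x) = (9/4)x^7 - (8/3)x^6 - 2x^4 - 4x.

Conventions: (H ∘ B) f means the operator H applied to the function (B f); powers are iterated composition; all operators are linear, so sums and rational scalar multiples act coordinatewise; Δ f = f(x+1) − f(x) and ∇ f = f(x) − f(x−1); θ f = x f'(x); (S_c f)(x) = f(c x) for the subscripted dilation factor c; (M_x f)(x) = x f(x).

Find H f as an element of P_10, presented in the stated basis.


S_{-2} f = -288x^7 - (512/3)x^6 - 32x^4 + 8x
M_x S_{-2} f = -288x^8 - (512/3)x^7 - 32x^5 + 8x^2
M_x M_x S_{-2} f = -288x^9 - (512/3)x^8 - 32x^6 + 8x^3
S_{2} (M_x)^2 S_{-2} f = -147456x^9 - (131072/3)x^8 - 2048x^6 + 64x^3
θ f = (63/4)x^7 - 16x^6 - 8x^4 - 4x
Δ f = (63/4)x^6 + (125/4)x^5 + (155/4)x^4 + (209/12)x^3 - (19/4)x^2 - (33/4)x - 77/12
(θ + Δ) f = (63/4)x^7 - (1/4)x^6 + (125/4)x^5 + (123/4)x^4 + (209/12)x^3 - (19/4)x^2 - (49/4)x - 77/12
(S_{2} ∘ (M_x)^2 ∘ S_{-2} + (θ + Δ)) f = -147456x^9 - (131072/3)x^8 + (63/4)x^7 - (8193/4)x^6 + (125/4)x^5 + (123/4)x^4 + (977/12)x^3 - (19/4)x^2 - (49/4)x - 77/12

the result is g(x) = -147456x^9 - (131072/3)x^8 + (63/4)x^7 - (8193/4)x^6 + (125/4)x^5 + (123/4)x^4 + (977/12)x^3 - (19/4)x^2 - (49/4)x - 77/12


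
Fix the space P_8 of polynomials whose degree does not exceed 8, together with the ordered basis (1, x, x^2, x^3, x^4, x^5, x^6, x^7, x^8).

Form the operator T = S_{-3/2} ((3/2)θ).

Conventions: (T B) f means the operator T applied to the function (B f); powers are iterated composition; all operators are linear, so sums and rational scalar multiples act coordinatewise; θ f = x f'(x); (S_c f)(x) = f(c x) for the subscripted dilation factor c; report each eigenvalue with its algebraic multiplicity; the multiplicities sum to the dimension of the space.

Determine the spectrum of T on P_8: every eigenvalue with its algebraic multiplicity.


λ = -45927/256 (multiplicity 1), λ = -3645/64 (multiplicity 1), λ = -243/16 (multiplicity 1), λ = -9/4 (multiplicity 1), λ = 0 (multiplicity 1), λ = 27/4 (multiplicity 1), λ = 243/8 (multiplicity 1), λ = 6561/64 (multiplicity 1), λ = 19683/64 (multiplicity 1)

image of 1: 0
image of x: -(9/4)x
image of x^2: (27/4)x^2
image of x^3: -(243/16)x^3
image of x^4: (243/8)x^4
image of x^5: -(3645/64)x^5
image of x^6: (6561/64)x^6
image of x^7: -(45927/256)x^7
image of x^8: (19683/64)x^8
the matrix is upper triangular; its diagonal is (0, -9/4, 27/4, -243/16, 243/8, -3645/64, 6561/64, -45927/256, 19683/64)
for a triangular matrix the eigenvalues are the diagonal entries, with algebraic multiplicity their repetition count


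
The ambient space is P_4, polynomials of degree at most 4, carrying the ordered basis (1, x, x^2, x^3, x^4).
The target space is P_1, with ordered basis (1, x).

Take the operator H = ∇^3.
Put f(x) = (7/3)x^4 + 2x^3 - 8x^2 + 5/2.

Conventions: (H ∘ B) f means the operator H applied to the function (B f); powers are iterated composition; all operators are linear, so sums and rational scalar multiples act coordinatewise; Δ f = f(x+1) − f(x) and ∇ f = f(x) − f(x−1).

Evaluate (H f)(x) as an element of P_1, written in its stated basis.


g(x) = 56x - 72

∇ f = (28/3)x^3 - 8x^2 - (38/3)x + 23/3
∇ ∇ f = 28x^2 - 44x + 14/3
∇ ∇ ∇ f = 56x - 72


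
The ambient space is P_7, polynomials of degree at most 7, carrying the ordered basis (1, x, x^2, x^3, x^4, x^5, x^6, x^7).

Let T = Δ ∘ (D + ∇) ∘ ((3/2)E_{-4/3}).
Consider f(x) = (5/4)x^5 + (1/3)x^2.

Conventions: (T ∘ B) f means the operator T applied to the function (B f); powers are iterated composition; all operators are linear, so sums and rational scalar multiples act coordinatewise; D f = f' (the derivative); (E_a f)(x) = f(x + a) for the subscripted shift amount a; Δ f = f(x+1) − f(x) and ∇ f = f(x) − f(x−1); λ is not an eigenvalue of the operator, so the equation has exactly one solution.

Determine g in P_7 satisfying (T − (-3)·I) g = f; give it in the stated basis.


the result is g(x) = (5/12)x^5 - (25/3)x^3 + (979/36)x^2 + (575/36)x - 60019/648

write g with unknown coordinates in the stated basis and equate coefficients in (T − (-3)·I) g = f
solving from the highest basis element down gives g = (5/12)x^5 - (25/3)x^3 + (979/36)x^2 + (575/36)x - 60019/648
check: T g = 25x^3 - (325/4)x^2 - (575/12)x + 60019/216
so T g − (-3)·g = (5/4)x^5 + (1/3)x^2 = f ✓


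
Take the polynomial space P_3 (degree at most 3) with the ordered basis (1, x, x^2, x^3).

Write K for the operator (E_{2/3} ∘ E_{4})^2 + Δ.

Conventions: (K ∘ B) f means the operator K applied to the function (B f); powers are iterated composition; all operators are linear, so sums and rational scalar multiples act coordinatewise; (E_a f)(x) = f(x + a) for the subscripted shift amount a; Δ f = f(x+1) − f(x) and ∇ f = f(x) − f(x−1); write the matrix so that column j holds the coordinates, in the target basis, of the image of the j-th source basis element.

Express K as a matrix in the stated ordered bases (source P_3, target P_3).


the matrix is [[1, 31/3, 793/9, 21979/27]; [0, 1, 62/3, 793/3]; [0, 0, 1, 31]; [0, 0, 0, 1]] (rows listed top to bottom)

image of 1: 1
image of x: x + 31/3
image of x^2: x^2 + (62/3)x + 793/9
image of x^3: x^3 + 31x^2 + (793/3)x + 21979/27
each image's coordinates form column j of the matrix


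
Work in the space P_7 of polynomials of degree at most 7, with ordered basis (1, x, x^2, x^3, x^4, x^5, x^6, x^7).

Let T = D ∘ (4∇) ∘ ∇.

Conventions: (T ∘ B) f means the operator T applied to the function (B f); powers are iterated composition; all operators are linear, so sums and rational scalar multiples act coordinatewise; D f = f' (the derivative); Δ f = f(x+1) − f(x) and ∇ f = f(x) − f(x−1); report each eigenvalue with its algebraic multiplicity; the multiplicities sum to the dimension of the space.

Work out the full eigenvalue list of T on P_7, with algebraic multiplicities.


λ = 0 (multiplicity 8)

image of 1: 0
image of x: 0
image of x^2: 0
image of x^3: 24
image of x^4: 96x - 96
image of x^5: 240x^2 - 480x + 280
image of x^6: 480x^3 - 1440x^2 + 1680x - 720
image of x^7: 840x^4 - 3360x^3 + 5880x^2 - 5040x + 1736
the matrix is upper triangular; its diagonal is (0, 0, 0, 0, 0, 0, 0, 0)
for a triangular matrix the eigenvalues are the diagonal entries, with algebraic multiplicity their repetition count


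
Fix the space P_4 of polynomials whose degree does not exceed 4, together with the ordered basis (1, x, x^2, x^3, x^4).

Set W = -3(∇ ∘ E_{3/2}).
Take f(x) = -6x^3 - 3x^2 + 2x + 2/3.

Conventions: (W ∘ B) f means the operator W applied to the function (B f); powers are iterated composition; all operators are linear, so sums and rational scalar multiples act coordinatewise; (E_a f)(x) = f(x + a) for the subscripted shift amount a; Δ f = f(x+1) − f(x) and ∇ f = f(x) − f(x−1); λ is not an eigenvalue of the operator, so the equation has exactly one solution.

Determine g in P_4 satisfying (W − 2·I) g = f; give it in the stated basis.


write g with unknown coordinates in the stated basis and equate coefficients in (W − 2·I) g = f
solving from the highest basis element down gives g = 3x^3 - 12x^2 + 8x + 217/24
check: W g = -27x^2 + 18x + 75/4
so W g − 2·g = -6x^3 - 3x^2 + 2x + 2/3 = f ✓

g(x) = 3x^3 - 12x^2 + 8x + 217/24


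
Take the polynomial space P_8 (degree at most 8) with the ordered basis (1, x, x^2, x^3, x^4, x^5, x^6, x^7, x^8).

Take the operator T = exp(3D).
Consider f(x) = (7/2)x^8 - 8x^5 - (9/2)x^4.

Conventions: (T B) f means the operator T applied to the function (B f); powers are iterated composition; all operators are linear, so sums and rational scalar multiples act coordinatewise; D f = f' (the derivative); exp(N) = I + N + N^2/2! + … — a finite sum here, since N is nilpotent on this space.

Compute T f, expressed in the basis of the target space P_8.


the result is g(x) = (7/2)x^8 + 84x^7 + 882x^6 + 5284x^5 + (39441/2)x^4 + 46854x^3 + 69039x^2 + 57510x + 20655

order-1 term: 84x^7 - 120x^4 - 54x^3
order-2 term: 882x^6 - 720x^3 - 243x^2
order-3 term: 5292x^5 - 2160x^2 - 486x
order-4 term: 19845x^4 - 3240x - 729/2
order-5 term: 47628x^3 - 1944
order-6 term: 71442x^2
order-7 term: 61236x
order-8 term: 45927/2
the series for exp(3D) f terminates at order 8
exp(3D) f = (7/2)x^8 + 84x^7 + 882x^6 + 5284x^5 + (39441/2)x^4 + 46854x^3 + 69039x^2 + 57510x + 20655


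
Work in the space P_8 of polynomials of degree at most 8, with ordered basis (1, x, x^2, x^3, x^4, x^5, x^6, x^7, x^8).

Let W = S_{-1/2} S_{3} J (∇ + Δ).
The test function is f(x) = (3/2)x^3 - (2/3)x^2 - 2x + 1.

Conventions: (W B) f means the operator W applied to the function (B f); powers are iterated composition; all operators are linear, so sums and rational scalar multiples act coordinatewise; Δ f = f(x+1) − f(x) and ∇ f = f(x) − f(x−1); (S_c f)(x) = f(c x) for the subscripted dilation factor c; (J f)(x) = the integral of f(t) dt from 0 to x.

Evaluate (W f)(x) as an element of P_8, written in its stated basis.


∇ f = (9/2)x^2 - (35/6)x + 1/6
Δ f = (9/2)x^2 + (19/6)x - 7/6
(∇ + Δ) f = 9x^2 - (8/3)x - 1
J (∇ + Δ) f = 3x^3 - (4/3)x^2 - x
S_{3} J (∇ + Δ) f = 81x^3 - 12x^2 - 3x
S_{-1/2} S_{3} J (∇ + Δ) f = -(81/8)x^3 - 3x^2 + (3/2)x

the result is g(x) = -(81/8)x^3 - 3x^2 + (3/2)x


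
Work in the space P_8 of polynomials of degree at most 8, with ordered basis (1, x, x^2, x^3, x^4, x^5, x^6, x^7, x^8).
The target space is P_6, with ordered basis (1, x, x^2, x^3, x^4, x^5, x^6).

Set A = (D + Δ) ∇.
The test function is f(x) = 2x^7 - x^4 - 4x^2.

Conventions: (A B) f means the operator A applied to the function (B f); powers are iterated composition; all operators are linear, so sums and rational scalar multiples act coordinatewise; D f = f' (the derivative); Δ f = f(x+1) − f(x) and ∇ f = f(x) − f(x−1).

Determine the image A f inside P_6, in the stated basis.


the result is g(x) = 168x^5 - 210x^4 + 420x^3 - 234x^2 + 124x - 36

∇ f = 14x^6 - 42x^5 + 70x^4 - 74x^3 + 48x^2 - 26x + 7
D ∇ f = 84x^5 - 210x^4 + 280x^3 - 222x^2 + 96x - 26
Δ ∇ f = 84x^5 + 140x^3 - 12x^2 + 28x - 10
(D + Δ) ∇ f = 168x^5 - 210x^4 + 420x^3 - 234x^2 + 124x - 36


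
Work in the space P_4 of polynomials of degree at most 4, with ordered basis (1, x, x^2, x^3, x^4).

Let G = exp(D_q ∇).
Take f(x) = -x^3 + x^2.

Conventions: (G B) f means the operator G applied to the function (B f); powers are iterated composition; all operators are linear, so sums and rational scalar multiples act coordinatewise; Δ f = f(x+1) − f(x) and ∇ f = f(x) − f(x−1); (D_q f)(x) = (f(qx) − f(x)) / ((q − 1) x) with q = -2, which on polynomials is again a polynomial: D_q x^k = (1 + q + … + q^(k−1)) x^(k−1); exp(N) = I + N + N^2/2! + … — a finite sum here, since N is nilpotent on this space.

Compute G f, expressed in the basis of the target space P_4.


g(x) = -x^3 + x^2 + 3x + 5

order-1 term: 3x + 5
the series for exp(D_q ∇) f terminates at order 1
exp(D_q ∇) f = -x^3 + x^2 + 3x + 5


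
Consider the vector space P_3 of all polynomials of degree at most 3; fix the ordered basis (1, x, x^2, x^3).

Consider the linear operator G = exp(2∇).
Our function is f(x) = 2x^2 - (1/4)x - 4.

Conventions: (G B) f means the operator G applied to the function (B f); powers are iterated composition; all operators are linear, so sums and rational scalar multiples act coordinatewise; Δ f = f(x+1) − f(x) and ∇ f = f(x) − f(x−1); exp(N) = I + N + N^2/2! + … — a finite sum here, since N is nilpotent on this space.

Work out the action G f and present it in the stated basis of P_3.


order-1 term: 8x - 9/2
order-2 term: 8
the series for exp(2∇) f terminates at order 2
exp(2∇) f = 2x^2 + (31/4)x - 1/2

g(x) = 2x^2 + (31/4)x - 1/2


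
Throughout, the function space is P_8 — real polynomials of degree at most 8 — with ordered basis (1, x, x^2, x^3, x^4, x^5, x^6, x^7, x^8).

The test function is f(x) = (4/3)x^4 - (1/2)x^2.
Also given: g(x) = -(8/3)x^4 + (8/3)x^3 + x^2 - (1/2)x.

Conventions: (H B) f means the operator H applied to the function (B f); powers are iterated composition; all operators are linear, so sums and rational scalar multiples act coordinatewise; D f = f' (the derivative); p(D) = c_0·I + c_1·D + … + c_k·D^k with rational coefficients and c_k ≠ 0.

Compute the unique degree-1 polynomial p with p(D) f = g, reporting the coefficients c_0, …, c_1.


p(D) = -2·I + (1/2)·D, i.e. c_0 = -2, c_1 = 1/2

D^0 f = (4/3)x^4 - (1/2)x^2
D^1 f = (16/3)x^3 - x
matching coefficients of g against c_0 f + c_1 Df + … from the top degree down determines the c_i
solution: c_0 = -2, c_1 = 1/2


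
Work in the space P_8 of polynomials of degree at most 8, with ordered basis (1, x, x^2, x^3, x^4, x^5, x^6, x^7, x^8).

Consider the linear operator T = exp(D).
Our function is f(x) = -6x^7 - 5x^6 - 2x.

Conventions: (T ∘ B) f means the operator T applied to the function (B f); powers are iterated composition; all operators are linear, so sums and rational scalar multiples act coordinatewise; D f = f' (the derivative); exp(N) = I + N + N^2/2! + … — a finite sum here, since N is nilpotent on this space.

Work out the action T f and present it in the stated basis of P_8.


order-1 term: -42x^6 - 30x^5 - 2
order-2 term: -126x^5 - 75x^4
order-3 term: -210x^4 - 100x^3
order-4 term: -210x^3 - 75x^2
order-5 term: -126x^2 - 30x
order-6 term: -42x - 5
order-7 term: -6
the series for exp(D) f terminates at order 7
exp(D) f = -6x^7 - 47x^6 - 156x^5 - 285x^4 - 310x^3 - 201x^2 - 74x - 13

the result is g(x) = -6x^7 - 47x^6 - 156x^5 - 285x^4 - 310x^3 - 201x^2 - 74x - 13


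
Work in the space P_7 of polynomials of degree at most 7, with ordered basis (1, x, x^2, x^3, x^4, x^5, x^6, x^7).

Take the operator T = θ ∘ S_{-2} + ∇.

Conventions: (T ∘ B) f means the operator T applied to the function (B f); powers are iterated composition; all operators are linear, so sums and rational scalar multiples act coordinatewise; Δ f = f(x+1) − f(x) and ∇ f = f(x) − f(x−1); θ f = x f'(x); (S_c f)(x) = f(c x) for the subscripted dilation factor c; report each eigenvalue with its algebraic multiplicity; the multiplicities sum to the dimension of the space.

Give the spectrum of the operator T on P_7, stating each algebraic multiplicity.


image of 1: 0
image of x: -2x + 1
image of x^2: 8x^2 + 2x - 1
image of x^3: -24x^3 + 3x^2 - 3x + 1
image of x^4: 64x^4 + 4x^3 - 6x^2 + 4x - 1
image of x^5: -160x^5 + 5x^4 - 10x^3 + 10x^2 - 5x + 1
image of x^6: 384x^6 + 6x^5 - 15x^4 + 20x^3 - 15x^2 + 6x - 1
image of x^7: -896x^7 + 7x^6 - 21x^5 + 35x^4 - 35x^3 + 21x^2 - 7x + 1
the matrix is upper triangular; its diagonal is (0, -2, 8, -24, 64, -160, 384, -896)
for a triangular matrix the eigenvalues are the diagonal entries, with algebraic multiplicity their repetition count

λ = -896 (multiplicity 1), λ = -160 (multiplicity 1), λ = -24 (multiplicity 1), λ = -2 (multiplicity 1), λ = 0 (multiplicity 1), λ = 8 (multiplicity 1), λ = 64 (multiplicity 1), λ = 384 (multiplicity 1)


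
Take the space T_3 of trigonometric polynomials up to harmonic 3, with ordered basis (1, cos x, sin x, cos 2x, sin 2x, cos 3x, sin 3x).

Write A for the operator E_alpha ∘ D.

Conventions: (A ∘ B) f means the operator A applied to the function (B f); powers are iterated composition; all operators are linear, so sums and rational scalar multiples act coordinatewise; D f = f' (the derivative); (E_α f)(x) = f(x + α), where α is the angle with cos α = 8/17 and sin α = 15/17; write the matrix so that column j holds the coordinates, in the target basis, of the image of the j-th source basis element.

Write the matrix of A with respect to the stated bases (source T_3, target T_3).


the matrix is [[0, 0, 0, 0, 0, 0, 0]; [0, -15/17, 8/17, 0, 0, 0, 0]; [0, -8/17, -15/17, 0, 0, 0, 0]; [0, 0, 0, -480/289, -322/289, 0, 0]; [0, 0, 0, 322/289, -480/289, 0, 0]; [0, 0, 0, 0, 0, 1485/4913, -14664/4913]; [0, 0, 0, 0, 0, 14664/4913, 1485/4913]] (rows listed top to bottom)

image of 1: 0
image of cos x: -(15/17)cos x - (8/17)sin x
image of sin x: (8/17)cos x - (15/17)sin x
image of cos 2x: -(480/289)cos 2x + (322/289)sin 2x
image of sin 2x: -(322/289)cos 2x - (480/289)sin 2x
image of cos 3x: (1485/4913)cos 3x + (14664/4913)sin 3x
image of sin 3x: -(14664/4913)cos 3x + (1485/4913)sin 3x
each image's coordinates form column j of the matrix


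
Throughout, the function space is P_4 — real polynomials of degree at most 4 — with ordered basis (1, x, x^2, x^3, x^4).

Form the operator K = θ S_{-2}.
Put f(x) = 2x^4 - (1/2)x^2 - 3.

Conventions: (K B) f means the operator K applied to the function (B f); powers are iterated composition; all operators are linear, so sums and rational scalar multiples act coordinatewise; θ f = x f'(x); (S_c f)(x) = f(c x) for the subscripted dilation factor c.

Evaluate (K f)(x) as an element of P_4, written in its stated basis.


the image equals g(x) = 128x^4 - 4x^2

S_{-2} f = 32x^4 - 2x^2 - 3
θ S_{-2} f = 128x^4 - 4x^2


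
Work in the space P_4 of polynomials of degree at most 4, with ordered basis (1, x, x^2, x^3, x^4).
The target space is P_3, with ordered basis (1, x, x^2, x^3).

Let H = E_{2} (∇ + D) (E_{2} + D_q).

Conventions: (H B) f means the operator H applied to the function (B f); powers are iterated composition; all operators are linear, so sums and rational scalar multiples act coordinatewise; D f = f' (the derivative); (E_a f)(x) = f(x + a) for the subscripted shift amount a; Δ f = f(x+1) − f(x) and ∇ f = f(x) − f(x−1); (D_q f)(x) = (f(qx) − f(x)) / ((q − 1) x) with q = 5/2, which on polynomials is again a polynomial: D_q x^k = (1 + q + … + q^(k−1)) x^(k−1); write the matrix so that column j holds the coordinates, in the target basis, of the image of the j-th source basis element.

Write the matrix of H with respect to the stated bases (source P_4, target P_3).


image of 1: 0
image of x: 2
image of x^2: 4x + 22
image of x^3: 6x^2 + 84x + 613/4
image of x^4: 8x^3 + (969/4)x^2 + (6983/8)x + 7305/8
each image's coordinates form column j of the matrix

the matrix is [[0, 2, 22, 613/4, 7305/8]; [0, 0, 4, 84, 6983/8]; [0, 0, 0, 6, 969/4]; [0, 0, 0, 0, 8]] (rows listed top to bottom)


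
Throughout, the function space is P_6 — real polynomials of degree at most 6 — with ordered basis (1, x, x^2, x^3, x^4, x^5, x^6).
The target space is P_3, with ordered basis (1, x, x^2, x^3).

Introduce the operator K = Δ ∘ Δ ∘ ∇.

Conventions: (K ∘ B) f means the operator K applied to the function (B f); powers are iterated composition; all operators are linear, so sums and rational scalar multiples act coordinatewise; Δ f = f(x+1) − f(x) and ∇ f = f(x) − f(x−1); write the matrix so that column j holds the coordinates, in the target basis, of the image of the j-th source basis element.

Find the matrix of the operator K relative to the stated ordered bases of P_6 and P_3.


image of 1: 0
image of x: 0
image of x^2: 0
image of x^3: 6
image of x^4: 24x + 12
image of x^5: 60x^2 + 60x + 30
image of x^6: 120x^3 + 180x^2 + 180x + 60
each image's coordinates form column j of the matrix

the matrix is [[0, 0, 0, 6, 12, 30, 60]; [0, 0, 0, 0, 24, 60, 180]; [0, 0, 0, 0, 0, 60, 180]; [0, 0, 0, 0, 0, 0, 120]] (rows listed top to bottom)


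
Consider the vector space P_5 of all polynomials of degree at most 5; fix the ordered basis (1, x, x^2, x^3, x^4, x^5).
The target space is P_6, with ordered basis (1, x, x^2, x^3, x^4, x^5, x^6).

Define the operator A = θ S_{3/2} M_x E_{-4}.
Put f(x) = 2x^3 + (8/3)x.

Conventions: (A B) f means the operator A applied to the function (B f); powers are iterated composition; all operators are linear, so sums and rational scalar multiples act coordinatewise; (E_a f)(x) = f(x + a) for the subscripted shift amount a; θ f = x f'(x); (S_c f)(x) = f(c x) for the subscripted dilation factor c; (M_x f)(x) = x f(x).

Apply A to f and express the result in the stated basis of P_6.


E_{-4} f = 2x^3 - 24x^2 + (296/3)x - 416/3
M_x E_{-4} f = 2x^4 - 24x^3 + (296/3)x^2 - (416/3)x
S_{3/2} M_x E_{-4} f = (81/8)x^4 - 81x^3 + 222x^2 - 208x
θ (S_{3/2} M_x) E_{-4} f = (81/2)x^4 - 243x^3 + 444x^2 - 208x

the image equals g(x) = (81/2)x^4 - 243x^3 + 444x^2 - 208x


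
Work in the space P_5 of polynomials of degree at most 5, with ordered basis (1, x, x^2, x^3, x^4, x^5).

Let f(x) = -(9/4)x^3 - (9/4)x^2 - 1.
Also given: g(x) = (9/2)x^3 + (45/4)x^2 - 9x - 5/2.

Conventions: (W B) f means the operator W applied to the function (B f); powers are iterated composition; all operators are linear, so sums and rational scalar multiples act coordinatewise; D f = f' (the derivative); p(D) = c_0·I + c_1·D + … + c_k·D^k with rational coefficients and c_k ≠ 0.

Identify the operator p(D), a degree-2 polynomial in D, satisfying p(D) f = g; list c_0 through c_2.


c_0 = -2, c_1 = -1, c_2 = 1

D^0 f = -(9/4)x^3 - (9/4)x^2 - 1
D^1 f = -(27/4)x^2 - (9/2)x
D^2 f = -(27/2)x - 9/2
matching coefficients of g against c_0 f + c_1 Df + … from the top degree down determines the c_i
solution: c_0 = -2, c_1 = -1, c_2 = 1


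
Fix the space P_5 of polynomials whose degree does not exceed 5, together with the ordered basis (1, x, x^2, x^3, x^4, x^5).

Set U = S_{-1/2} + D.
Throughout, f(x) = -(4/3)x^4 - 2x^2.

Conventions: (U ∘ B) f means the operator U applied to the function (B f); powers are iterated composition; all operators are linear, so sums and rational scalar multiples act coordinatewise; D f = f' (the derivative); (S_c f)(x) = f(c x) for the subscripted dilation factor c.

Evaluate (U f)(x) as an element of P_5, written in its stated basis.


S_{-1/2} f = -(1/12)x^4 - (1/2)x^2
D f = -(16/3)x^3 - 4x
(S_{-1/2} + D) f = -(1/12)x^4 - (16/3)x^3 - (1/2)x^2 - 4x

the result is g(x) = -(1/12)x^4 - (16/3)x^3 - (1/2)x^2 - 4x


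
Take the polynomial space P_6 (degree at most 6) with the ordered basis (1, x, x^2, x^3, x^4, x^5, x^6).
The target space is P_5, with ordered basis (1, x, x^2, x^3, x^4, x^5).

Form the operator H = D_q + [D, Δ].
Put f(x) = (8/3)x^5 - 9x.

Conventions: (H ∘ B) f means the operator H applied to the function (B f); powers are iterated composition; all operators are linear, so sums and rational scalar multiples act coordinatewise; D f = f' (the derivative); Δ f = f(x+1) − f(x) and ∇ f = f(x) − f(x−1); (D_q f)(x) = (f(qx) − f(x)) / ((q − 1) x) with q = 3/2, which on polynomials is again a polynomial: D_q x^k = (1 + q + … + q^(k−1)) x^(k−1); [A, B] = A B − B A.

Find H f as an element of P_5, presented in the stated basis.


the image equals g(x) = (211/6)x^4 - 9

D_q f = (211/6)x^4 - 9
Δ f = (40/3)x^4 + (80/3)x^3 + (80/3)x^2 + (40/3)x - 19/3
D Δ f = (160/3)x^3 + 80x^2 + (160/3)x + 40/3
D f = (40/3)x^4 - 9
Δ D f = (160/3)x^3 + 80x^2 + (160/3)x + 40/3
[D, Δ] f = 0
(D_q + [D, Δ]) f = (211/6)x^4 - 9


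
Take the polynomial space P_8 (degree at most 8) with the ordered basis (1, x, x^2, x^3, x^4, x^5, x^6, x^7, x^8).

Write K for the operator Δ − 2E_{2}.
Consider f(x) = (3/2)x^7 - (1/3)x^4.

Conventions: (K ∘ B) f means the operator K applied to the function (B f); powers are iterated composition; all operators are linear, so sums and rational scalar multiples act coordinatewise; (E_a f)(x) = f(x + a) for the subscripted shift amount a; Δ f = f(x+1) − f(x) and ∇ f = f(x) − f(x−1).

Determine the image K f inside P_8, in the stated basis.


Δ f = (21/2)x^6 + (63/2)x^5 + (105/2)x^4 + (307/6)x^3 + (59/2)x^2 + (55/6)x + 7/6
E_{2} f = (3/2)x^7 + 21x^6 + 126x^5 + (1259/3)x^4 + (2512/3)x^3 + 1000x^2 + (1984/3)x + 560/3
(-2E_{2}) f = -3x^7 - 42x^6 - 252x^5 - (2518/3)x^4 - (5024/3)x^3 - 2000x^2 - (3968/3)x - 1120/3
(Δ − 2E_{2}) f = -3x^7 - (63/2)x^6 - (441/2)x^5 - (4721/6)x^4 - (3247/2)x^3 - (3941/2)x^2 - (2627/2)x - 2233/6

the image equals g(x) = -3x^7 - (63/2)x^6 - (441/2)x^5 - (4721/6)x^4 - (3247/2)x^3 - (3941/2)x^2 - (2627/2)x - 2233/6


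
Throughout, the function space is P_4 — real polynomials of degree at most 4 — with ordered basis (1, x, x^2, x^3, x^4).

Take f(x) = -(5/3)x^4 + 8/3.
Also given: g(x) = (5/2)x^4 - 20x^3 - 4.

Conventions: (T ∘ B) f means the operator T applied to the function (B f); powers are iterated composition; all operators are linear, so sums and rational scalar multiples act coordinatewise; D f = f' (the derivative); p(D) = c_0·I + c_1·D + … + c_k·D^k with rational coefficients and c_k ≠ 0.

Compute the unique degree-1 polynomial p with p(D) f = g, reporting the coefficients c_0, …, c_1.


D^0 f = -(5/3)x^4 + 8/3
D^1 f = -(20/3)x^3
matching coefficients of g against c_0 f + c_1 Df + … from the top degree down determines the c_i
solution: c_0 = -3/2, c_1 = 3

p(D) = -(3/2)·I + 3·D, i.e. c_0 = -3/2, c_1 = 3


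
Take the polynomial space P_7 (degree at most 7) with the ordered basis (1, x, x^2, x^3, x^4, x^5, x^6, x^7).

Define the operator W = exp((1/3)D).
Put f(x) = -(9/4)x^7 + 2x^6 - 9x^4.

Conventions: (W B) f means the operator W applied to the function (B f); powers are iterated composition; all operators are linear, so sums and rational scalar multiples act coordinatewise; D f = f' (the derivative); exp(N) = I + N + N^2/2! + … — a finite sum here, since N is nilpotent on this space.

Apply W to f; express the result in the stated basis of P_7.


the image equals g(x) = -(9/4)x^7 - (13/4)x^6 - (5/4)x^5 - (103/12)x^4 - (1241/108)x^3 - (629/108)x^2 - (47/36)x - 319/2916

order-1 term: -(21/4)x^6 + 4x^5 - 12x^3
order-2 term: -(21/4)x^5 + (10/3)x^4 - 6x^2
order-3 term: -(35/12)x^4 + (40/27)x^3 - (4/3)x
order-4 term: -(35/36)x^3 + (10/27)x^2 - 1/9
order-5 term: -(7/36)x^2 + (4/81)x
order-6 term: -(7/324)x + 2/729
order-7 term: -1/972
the series for exp((1/3)D) f terminates at order 7
exp((1/3)D) f = -(9/4)x^7 - (13/4)x^6 - (5/4)x^5 - (103/12)x^4 - (1241/108)x^3 - (629/108)x^2 - (47/36)x - 319/2916


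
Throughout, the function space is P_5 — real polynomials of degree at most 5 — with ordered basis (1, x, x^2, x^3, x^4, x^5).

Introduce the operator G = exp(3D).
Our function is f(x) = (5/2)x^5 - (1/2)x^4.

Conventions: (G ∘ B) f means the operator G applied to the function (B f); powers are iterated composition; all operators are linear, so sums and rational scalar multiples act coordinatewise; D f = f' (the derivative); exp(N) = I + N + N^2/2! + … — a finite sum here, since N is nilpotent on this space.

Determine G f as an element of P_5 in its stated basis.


the result is g(x) = (5/2)x^5 + 37x^4 + 219x^3 + 648x^2 + (1917/2)x + 567

order-1 term: (75/2)x^4 - 6x^3
order-2 term: 225x^3 - 27x^2
order-3 term: 675x^2 - 54x
order-4 term: (2025/2)x - 81/2
order-5 term: 1215/2
the series for exp(3D) f terminates at order 5
exp(3D) f = (5/2)x^5 + 37x^4 + 219x^3 + 648x^2 + (1917/2)x + 567


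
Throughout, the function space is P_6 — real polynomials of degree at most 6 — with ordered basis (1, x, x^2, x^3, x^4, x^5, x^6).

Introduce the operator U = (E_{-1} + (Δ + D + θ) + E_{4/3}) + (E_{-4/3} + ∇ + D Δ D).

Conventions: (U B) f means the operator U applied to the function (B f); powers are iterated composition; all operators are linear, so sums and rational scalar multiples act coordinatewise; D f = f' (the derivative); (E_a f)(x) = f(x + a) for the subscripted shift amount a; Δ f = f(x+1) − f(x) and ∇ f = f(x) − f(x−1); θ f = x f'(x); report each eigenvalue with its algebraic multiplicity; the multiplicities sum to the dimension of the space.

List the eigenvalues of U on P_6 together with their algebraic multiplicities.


λ = 3 (multiplicity 1), λ = 4 (multiplicity 1), λ = 5 (multiplicity 1), λ = 6 (multiplicity 1), λ = 7 (multiplicity 1), λ = 8 (multiplicity 1), λ = 9 (multiplicity 1)

image of 1: 3
image of x: 4x + 2
image of x^2: 5x^2 + 4x + 41/9
image of x^3: 6x^3 + 6x^2 + (41/3)x + 7
image of x^4: 7x^4 + 8x^3 + (82/3)x^2 + 28x + 1565/81
image of x^5: 8x^5 + 10x^4 + (410/9)x^3 + 70x^2 + (7825/81)x + 21
image of x^6: 9x^6 + 12x^5 + (205/3)x^4 + 140x^3 + (7825/27)x^2 + 126x + 30791/729
the matrix is upper triangular; its diagonal is (3, 4, 5, 6, 7, 8, 9)
for a triangular matrix the eigenvalues are the diagonal entries, with algebraic multiplicity their repetition count


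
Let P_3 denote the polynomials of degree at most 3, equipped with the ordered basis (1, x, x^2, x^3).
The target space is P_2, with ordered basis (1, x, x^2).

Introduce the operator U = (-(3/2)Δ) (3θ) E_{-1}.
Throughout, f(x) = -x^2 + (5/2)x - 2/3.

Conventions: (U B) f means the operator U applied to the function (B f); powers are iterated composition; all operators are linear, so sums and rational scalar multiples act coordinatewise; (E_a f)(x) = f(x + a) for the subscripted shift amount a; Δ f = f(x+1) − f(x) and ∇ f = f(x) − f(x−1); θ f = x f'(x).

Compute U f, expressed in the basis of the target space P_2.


E_{-1} f = -x^2 + (9/2)x - 25/6
θ E_{-1} f = -2x^2 + (9/2)x
(3θ) E_{-1} f = -6x^2 + (27/2)x
Δ (3θ) E_{-1} f = -12x + 15/2
(-(3/2)Δ) (3θ) E_{-1} f = 18x - 45/4

the image equals g(x) = 18x - 45/4


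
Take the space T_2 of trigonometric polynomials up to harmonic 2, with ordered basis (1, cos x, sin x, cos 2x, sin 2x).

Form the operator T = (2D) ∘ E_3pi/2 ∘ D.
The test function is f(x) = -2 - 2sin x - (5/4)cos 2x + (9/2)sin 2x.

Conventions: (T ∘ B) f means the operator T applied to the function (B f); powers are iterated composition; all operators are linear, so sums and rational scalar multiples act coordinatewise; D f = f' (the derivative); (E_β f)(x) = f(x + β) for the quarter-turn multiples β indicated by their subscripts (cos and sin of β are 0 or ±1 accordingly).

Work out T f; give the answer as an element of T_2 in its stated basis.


the result is g(x) = -4cos x - 10cos 2x + 36sin 2x

D f = -2cos x + 9cos 2x + (5/2)sin 2x
E_3pi/2 D f = -2sin x - 9cos 2x - (5/2)sin 2x
D E_3pi/2 D f = -2cos x - 5cos 2x + 18sin 2x
(2D) E_3pi/2 D f = -4cos x - 10cos 2x + 36sin 2x


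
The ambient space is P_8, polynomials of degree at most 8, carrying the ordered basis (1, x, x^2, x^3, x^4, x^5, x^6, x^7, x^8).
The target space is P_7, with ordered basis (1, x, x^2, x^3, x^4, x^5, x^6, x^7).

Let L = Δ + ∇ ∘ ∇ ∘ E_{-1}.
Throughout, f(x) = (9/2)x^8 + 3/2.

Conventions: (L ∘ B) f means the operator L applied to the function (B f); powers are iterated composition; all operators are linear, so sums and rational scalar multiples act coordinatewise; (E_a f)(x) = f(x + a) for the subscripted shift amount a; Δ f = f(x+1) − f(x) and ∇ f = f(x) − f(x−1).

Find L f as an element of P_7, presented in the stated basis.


Δ f = 36x^7 + 126x^6 + 252x^5 + 315x^4 + 252x^3 + 126x^2 + 36x + 9/2
E_{-1} f = (9/2)x^8 - 36x^7 + 126x^6 - 252x^5 + 315x^4 - 252x^3 + 126x^2 - 36x + 6
∇ E_{-1} f = 36x^7 - 378x^6 + 1764x^5 - 4725x^4 + 7812x^3 - 7938x^2 + 4572x - 2295/2
∇ ∇ E_{-1} f = 252x^6 - 3024x^5 + 15750x^4 - 45360x^3 + 75852x^2 - 69552x + 27225
(Δ + ∇ ∘ ∇ ∘ E_{-1}) f = 36x^7 + 378x^6 - 2772x^5 + 16065x^4 - 45108x^3 + 75978x^2 - 69516x + 54459/2

the result is g(x) = 36x^7 + 378x^6 - 2772x^5 + 16065x^4 - 45108x^3 + 75978x^2 - 69516x + 54459/2


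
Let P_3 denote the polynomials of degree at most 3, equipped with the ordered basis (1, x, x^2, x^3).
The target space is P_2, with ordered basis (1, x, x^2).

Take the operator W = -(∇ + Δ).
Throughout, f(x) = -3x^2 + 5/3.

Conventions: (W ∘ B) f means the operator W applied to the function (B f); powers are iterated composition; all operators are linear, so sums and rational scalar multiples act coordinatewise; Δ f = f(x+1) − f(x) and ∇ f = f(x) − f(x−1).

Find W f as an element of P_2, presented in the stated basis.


the image equals g(x) = 12x

∇ f = -6x + 3
Δ f = -6x - 3
(∇ + Δ) f = -12x
(-(∇ + Δ)) f = 12x


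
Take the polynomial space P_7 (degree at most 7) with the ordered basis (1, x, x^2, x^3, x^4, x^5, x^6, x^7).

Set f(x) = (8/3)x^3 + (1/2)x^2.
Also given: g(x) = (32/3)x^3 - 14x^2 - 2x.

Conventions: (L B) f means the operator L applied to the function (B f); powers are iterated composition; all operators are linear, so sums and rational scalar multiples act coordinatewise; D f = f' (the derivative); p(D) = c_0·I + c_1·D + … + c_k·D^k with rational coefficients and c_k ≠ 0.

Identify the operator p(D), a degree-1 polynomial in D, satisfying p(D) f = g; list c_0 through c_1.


D^0 f = (8/3)x^3 + (1/2)x^2
D^1 f = 8x^2 + x
matching coefficients of g against c_0 f + c_1 Df + … from the top degree down determines the c_i
solution: c_0 = 4, c_1 = -2

p(D) = 4·I − 2·D, i.e. c_0 = 4, c_1 = -2


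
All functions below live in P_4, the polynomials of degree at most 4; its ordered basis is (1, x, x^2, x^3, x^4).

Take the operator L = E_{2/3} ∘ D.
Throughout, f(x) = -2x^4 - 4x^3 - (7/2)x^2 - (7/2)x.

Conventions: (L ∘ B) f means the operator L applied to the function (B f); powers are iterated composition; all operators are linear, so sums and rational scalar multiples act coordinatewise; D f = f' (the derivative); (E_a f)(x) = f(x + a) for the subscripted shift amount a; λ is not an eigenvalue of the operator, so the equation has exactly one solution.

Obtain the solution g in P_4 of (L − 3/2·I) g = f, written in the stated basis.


write g with unknown coordinates in the stated basis and equate coefficients in (L − 3/2·I) g = f
solving from the highest basis element down gives g = (4/3)x^4 + (56/9)x^3 + (197/9)x^2 + (1427/27)x + 14890/243
check: L g = (16/3)x^3 + (88/3)x^2 + (682/9)x + 7445/81
so L g − 3/2·g = -2x^4 - 4x^3 - (7/2)x^2 - (7/2)x = f ✓

the image equals g(x) = (4/3)x^4 + (56/9)x^3 + (197/9)x^2 + (1427/27)x + 14890/243


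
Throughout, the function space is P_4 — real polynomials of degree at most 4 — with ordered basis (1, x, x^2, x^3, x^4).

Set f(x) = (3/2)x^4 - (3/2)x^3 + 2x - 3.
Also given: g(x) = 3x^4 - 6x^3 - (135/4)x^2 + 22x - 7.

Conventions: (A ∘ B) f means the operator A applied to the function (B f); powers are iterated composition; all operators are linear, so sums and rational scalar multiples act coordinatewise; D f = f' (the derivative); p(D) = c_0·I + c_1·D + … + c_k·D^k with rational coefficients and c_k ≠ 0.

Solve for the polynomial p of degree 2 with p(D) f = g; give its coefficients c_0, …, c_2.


p(D) = 2·I − (1/2)·D − 2·D^2, i.e. c_0 = 2, c_1 = -1/2, c_2 = -2

D^0 f = (3/2)x^4 - (3/2)x^3 + 2x - 3
D^1 f = 6x^3 - (9/2)x^2 + 2
D^2 f = 18x^2 - 9x
matching coefficients of g against c_0 f + c_1 Df + … from the top degree down determines the c_i
solution: c_0 = 2, c_1 = -1/2, c_2 = -2


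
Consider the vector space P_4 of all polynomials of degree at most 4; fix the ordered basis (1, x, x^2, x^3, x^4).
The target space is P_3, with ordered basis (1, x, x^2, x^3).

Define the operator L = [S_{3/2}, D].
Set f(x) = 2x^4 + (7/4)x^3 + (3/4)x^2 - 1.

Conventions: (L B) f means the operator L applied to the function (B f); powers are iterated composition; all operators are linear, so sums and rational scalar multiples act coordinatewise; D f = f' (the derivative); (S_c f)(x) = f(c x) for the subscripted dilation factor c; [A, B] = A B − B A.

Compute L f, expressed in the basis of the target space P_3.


D f = 8x^3 + (21/4)x^2 + (3/2)x
S_{3/2} D f = 27x^3 + (189/16)x^2 + (9/4)x
S_{3/2} f = (81/8)x^4 + (189/32)x^3 + (27/16)x^2 - 1
D S_{3/2} f = (81/2)x^3 + (567/32)x^2 + (27/8)x
[S_{3/2}, D] f = -(27/2)x^3 - (189/32)x^2 - (9/8)x

the image equals g(x) = -(27/2)x^3 - (189/32)x^2 - (9/8)x
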